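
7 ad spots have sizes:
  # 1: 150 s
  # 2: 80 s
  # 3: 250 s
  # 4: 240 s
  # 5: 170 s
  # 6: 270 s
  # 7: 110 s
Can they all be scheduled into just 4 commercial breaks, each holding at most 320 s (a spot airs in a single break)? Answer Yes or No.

Total = 1270 s; ⌈1270/320⌉ = 4.
The bound of 4 does not rule out 4, but exhaustive search shows no assignment into 4 commercial breaks of capacity 320 s exists — the minimum is 5.

No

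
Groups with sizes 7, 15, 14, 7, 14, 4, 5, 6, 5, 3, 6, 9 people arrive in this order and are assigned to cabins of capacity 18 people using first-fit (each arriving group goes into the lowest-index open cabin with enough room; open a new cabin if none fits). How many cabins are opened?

6

  7 → cabin 1 (new)  [load 7/18]
  15 → cabin 2 (new)  [load 15/18]
  14 → cabin 3 (new)  [load 14/18]
  7 → cabin 1  [load 14/18]
  14 → cabin 4 (new)  [load 14/18]
  4 → cabin 1  [load 18/18]
  5 → cabin 5 (new)  [load 5/18]
  6 → cabin 5  [load 11/18]
  5 → cabin 5  [load 16/18]
  3 → cabin 2  [load 18/18]
  6 → cabin 6 (new)  [load 6/18]
  9 → cabin 6  [load 15/18]
6 cabins opened.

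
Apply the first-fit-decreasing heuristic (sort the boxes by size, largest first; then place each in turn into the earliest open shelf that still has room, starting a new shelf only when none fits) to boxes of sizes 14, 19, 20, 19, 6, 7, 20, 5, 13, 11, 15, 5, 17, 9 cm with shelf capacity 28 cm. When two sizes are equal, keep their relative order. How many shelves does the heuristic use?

Sorted descending: 20, 20, 19, 19, 17, 15, 14, 13, 11, 9, 7, 6, 5, 5.
  20 → shelf 1 (new)  [load 20/28]
  20 → shelf 2 (new)  [load 20/28]
  19 → shelf 3 (new)  [load 19/28]
  19 → shelf 4 (new)  [load 19/28]
  17 → shelf 5 (new)  [load 17/28]
  15 → shelf 6 (new)  [load 15/28]
  14 → shelf 7 (new)  [load 14/28]
  13 → shelf 6  [load 28/28]
  11 → shelf 5  [load 28/28]
  9 → shelf 3  [load 28/28]
  7 → shelf 1  [load 27/28]
  6 → shelf 2  [load 26/28]
  5 → shelf 4  [load 24/28]
  5 → shelf 7  [load 19/28]
7 shelves opened.

7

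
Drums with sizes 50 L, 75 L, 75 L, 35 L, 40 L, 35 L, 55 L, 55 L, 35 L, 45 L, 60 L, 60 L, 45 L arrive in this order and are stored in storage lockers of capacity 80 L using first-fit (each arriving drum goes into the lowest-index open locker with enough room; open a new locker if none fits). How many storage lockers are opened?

  50 → locker 1 (new)  [load 50/80]
  75 → locker 2 (new)  [load 75/80]
  75 → locker 3 (new)  [load 75/80]
  35 → locker 4 (new)  [load 35/80]
  40 → locker 4  [load 75/80]
  35 → locker 5 (new)  [load 35/80]
  55 → locker 6 (new)  [load 55/80]
  55 → locker 7 (new)  [load 55/80]
  35 → locker 5  [load 70/80]
  45 → locker 8 (new)  [load 45/80]
  60 → locker 9 (new)  [load 60/80]
  60 → locker 10 (new)  [load 60/80]
  45 → locker 11 (new)  [load 45/80]
11 storage lockers opened.

11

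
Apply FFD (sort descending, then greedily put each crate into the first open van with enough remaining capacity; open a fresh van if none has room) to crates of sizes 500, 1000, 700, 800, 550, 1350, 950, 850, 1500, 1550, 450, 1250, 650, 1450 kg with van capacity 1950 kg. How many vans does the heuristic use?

8

Sorted descending: 1550, 1500, 1450, 1350, 1250, 1000, 950, 850, 800, 700, 650, 550, 500, 450.
  1550 → van 1 (new)  [load 1550/1950]
  1500 → van 2 (new)  [load 1500/1950]
  1450 → van 3 (new)  [load 1450/1950]
  1350 → van 4 (new)  [load 1350/1950]
  1250 → van 5 (new)  [load 1250/1950]
  1000 → van 6 (new)  [load 1000/1950]
  950 → van 6  [load 1950/1950]
  850 → van 7 (new)  [load 850/1950]
  800 → van 7  [load 1650/1950]
  700 → van 5  [load 1950/1950]
  650 → van 8 (new)  [load 650/1950]
  550 → van 4  [load 1900/1950]
  500 → van 3  [load 1950/1950]
  450 → van 2  [load 1950/1950]
8 vans opened.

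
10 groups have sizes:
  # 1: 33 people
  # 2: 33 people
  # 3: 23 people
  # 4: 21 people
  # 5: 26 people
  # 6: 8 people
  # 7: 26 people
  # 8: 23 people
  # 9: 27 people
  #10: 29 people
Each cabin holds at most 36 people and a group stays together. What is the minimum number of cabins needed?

Total = 33 + 33 + 29 + 27 + 26 + 26 + 23 + 23 + 21 + 8 = 249 people.
Lower bound: ⌈249/36⌉ = 7 cabins.
Also, 9 groups each exceed 18 people, and no two of those can share a cabin, so at least 9 cabins are needed.
A packing using 9 cabins:
  cabin 1: 33 = 33
  cabin 2: 33 = 33
  cabin 3: 29 = 29
  cabin 4: 27 + 8 = 35
  cabin 5: 26 = 26
  cabin 6: 26 = 26
  cabin 7: 23 = 23
  cabin 8: 23 = 23
  cabin 9: 21 = 21
This matches the lower bound, so 9 is optimal.

9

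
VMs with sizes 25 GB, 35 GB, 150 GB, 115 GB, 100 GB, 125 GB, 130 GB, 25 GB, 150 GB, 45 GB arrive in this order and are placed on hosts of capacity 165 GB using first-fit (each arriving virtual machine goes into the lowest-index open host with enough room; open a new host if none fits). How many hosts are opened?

  25 → host 1 (new)  [load 25/165]
  35 → host 1  [load 60/165]
  150 → host 2 (new)  [load 150/165]
  115 → host 3 (new)  [load 115/165]
  100 → host 1  [load 160/165]
  125 → host 4 (new)  [load 125/165]
  130 → host 5 (new)  [load 130/165]
  25 → host 3  [load 140/165]
  150 → host 6 (new)  [load 150/165]
  45 → host 7 (new)  [load 45/165]
7 hosts opened.

7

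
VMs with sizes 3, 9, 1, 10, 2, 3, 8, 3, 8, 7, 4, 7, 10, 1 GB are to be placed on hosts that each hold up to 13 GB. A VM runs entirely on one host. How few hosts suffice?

Total = 10 + 10 + 9 + 8 + 8 + 7 + 7 + 4 + 3 + 3 + 3 + 2 + 1 + 1 = 76 GB.
Lower bound: ⌈76/13⌉ = 6 hosts.
Also, 7 VMs each exceed 13/2 GB, and no two of those can share a host, so at least 7 hosts are needed.
A packing using 7 hosts:
  host 1: 10 + 3 = 13
  host 2: 10 + 3 = 13
  host 3: 9 + 4 = 13
  host 4: 8 + 3 + 2 = 13
  host 5: 8 + 1 + 1 = 10
  host 6: 7 = 7
  host 7: 7 = 7
This matches the lower bound, so 7 is optimal.

7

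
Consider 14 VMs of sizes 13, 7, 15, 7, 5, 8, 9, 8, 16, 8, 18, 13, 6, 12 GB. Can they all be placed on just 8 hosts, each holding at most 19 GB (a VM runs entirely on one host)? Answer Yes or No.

No

Total = 145 GB; ⌈145/19⌉ = 8.
The bound of 8 does not rule out 8, but exhaustive search shows no assignment into 8 hosts of capacity 19 GB exists — the minimum is 9.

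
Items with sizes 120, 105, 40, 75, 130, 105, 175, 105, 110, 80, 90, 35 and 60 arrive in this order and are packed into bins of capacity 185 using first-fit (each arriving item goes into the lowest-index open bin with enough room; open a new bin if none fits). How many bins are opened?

  120 → bin 1 (new)  [load 120/185]
  105 → bin 2 (new)  [load 105/185]
  40 → bin 1  [load 160/185]
  75 → bin 2  [load 180/185]
  130 → bin 3 (new)  [load 130/185]
  105 → bin 4 (new)  [load 105/185]
  175 → bin 5 (new)  [load 175/185]
  105 → bin 6 (new)  [load 105/185]
  110 → bin 7 (new)  [load 110/185]
  80 → bin 4  [load 185/185]
  90 → bin 8 (new)  [load 90/185]
  35 → bin 3  [load 165/185]
  60 → bin 6  [load 165/185]
8 bins opened.

8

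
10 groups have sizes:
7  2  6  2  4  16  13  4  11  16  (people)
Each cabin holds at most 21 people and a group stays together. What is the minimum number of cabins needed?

Total = 16 + 16 + 13 + 11 + 7 + 6 + 4 + 4 + 2 + 2 = 81 people.
Lower bound: ⌈81/21⌉ = 4 cabins.
A packing using 4 cabins:
  cabin 1: 16 + 4 = 20
  cabin 2: 16 + 4 = 20
  cabin 3: 13 + 7 = 20
  cabin 4: 11 + 6 + 2 + 2 = 21
This matches the lower bound, so 4 is optimal.

4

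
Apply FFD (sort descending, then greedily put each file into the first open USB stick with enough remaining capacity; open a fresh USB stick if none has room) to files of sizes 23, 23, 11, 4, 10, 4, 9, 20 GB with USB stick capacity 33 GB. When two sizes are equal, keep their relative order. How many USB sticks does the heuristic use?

4

Sorted descending: 23, 23, 20, 11, 10, 9, 4, 4.
  23 → USB stick 1 (new)  [load 23/33]
  23 → USB stick 2 (new)  [load 23/33]
  20 → USB stick 3 (new)  [load 20/33]
  11 → USB stick 3  [load 31/33]
  10 → USB stick 1  [load 33/33]
  9 → USB stick 2  [load 32/33]
  4 → USB stick 4 (new)  [load 4/33]
  4 → USB stick 4  [load 8/33]
4 USB sticks opened.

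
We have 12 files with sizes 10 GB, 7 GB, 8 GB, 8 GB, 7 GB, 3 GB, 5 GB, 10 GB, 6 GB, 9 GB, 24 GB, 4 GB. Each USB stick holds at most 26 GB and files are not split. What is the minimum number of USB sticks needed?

Total = 24 + 10 + 10 + 9 + 8 + 8 + 7 + 7 + 6 + 5 + 4 + 3 = 101 GB.
Lower bound: ⌈101/26⌉ = 4 USB sticks.
A packing using 4 USB sticks:
  USB stick 1: 24 = 24
  USB stick 2: 10 + 10 + 6 = 26
  USB stick 3: 9 + 8 + 8 = 25
  USB stick 4: 7 + 7 + 5 + 4 + 3 = 26
This matches the lower bound, so 4 is optimal.

4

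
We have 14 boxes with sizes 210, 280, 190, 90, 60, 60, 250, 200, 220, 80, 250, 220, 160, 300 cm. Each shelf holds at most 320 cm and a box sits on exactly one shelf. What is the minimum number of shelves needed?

Total = 300 + 280 + 250 + 250 + 220 + 220 + 210 + 200 + 190 + 160 + 90 + 80 + 60 + 60 = 2570 cm.
Lower bound: ⌈2570/320⌉ = 9 shelves.
A packing using 10 shelves:
  shelf 1: 300 = 300
  shelf 2: 280 = 280
  shelf 3: 250 + 60 = 310
  shelf 4: 250 + 60 = 310
  shelf 5: 220 + 90 = 310
  shelf 6: 220 + 80 = 300
  shelf 7: 210 = 210
  shelf 8: 200 = 200
  shelf 9: 190 = 190
  shelf 10: 160 = 160
No arrangement into 9 shelves stays within capacity, so 10 is optimal.

10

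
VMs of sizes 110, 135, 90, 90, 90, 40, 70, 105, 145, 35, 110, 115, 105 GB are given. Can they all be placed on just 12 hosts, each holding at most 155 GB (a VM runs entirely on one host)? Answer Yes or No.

A valid assignment using 11 hosts:
  host 1: 145 = 145
  host 2: 135 = 135
  host 3: 115 + 40 = 155
  host 4: 110 + 35 = 145
  host 5: 110 = 110
  host 6: 105 = 105
  host 7: 105 = 105
  host 8: 90 = 90
  host 9: 90 = 90
  host 10: 90 = 90
  host 11: 70 = 70
That uses only 11 ≤ 12, so 12 hosts are enough.

Yes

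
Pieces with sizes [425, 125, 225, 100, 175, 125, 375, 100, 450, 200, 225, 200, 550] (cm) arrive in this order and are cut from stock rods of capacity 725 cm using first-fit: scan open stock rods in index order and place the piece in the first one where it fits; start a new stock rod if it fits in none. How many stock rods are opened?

  425 → stock rod 1 (new)  [load 425/725]
  125 → stock rod 1  [load 550/725]
  225 → stock rod 2 (new)  [load 225/725]
  100 → stock rod 1  [load 650/725]
  175 → stock rod 2  [load 400/725]
  125 → stock rod 2  [load 525/725]
  375 → stock rod 3 (new)  [load 375/725]
  100 → stock rod 2  [load 625/725]
  450 → stock rod 4 (new)  [load 450/725]
  200 → stock rod 3  [load 575/725]
  225 → stock rod 4  [load 675/725]
  200 → stock rod 5 (new)  [load 200/725]
  550 → stock rod 6 (new)  [load 550/725]
6 stock rods opened.

6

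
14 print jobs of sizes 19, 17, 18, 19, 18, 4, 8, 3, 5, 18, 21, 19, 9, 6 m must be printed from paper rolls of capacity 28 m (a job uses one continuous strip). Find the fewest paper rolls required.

8

Total = 21 + 19 + 19 + 19 + 18 + 18 + 18 + 17 + 9 + 8 + 6 + 5 + 4 + 3 = 184 m.
Lower bound: ⌈184/28⌉ = 7 paper rolls.
Also, 8 print jobs each exceed 14 m, and no two of those can share a roll, so at least 8 paper rolls are needed.
A packing using 8 paper rolls:
  roll 1: 21 + 6 = 27
  roll 2: 19 + 9 = 28
  roll 3: 19 + 8 = 27
  roll 4: 19 + 5 + 4 = 28
  roll 5: 18 + 3 = 21
  roll 6: 18 = 18
  roll 7: 18 = 18
  roll 8: 17 = 17
This matches the lower bound, so 8 is optimal.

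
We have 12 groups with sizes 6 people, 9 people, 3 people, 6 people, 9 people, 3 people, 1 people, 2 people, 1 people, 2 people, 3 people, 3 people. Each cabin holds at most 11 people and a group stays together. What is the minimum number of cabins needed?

5

Total = 9 + 9 + 6 + 6 + 3 + 3 + 3 + 3 + 2 + 2 + 1 + 1 = 48 people.
Lower bound: ⌈48/11⌉ = 5 cabins.
A packing using 5 cabins:
  cabin 1: 9 + 2 = 11
  cabin 2: 9 + 2 = 11
  cabin 3: 6 + 3 + 1 + 1 = 11
  cabin 4: 6 + 3 = 9
  cabin 5: 3 + 3 = 6
This matches the lower bound, so 5 is optimal.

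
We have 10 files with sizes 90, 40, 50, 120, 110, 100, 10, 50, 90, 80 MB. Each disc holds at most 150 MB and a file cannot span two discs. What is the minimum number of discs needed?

Total = 120 + 110 + 100 + 90 + 90 + 80 + 50 + 50 + 40 + 10 = 740 MB.
Lower bound: ⌈740/150⌉ = 5 discs.
Also, 6 files each exceed 75 MB, and no two of those can share a disc, so at least 6 discs are needed.
A packing using 6 discs:
  disc 1: 120 + 10 = 130
  disc 2: 110 + 40 = 150
  disc 3: 100 + 50 = 150
  disc 4: 90 + 50 = 140
  disc 5: 90 = 90
  disc 6: 80 = 80
This matches the lower bound, so 6 is optimal.

6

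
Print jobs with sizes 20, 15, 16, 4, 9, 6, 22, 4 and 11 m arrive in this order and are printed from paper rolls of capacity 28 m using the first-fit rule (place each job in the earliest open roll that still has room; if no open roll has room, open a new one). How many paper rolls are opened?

  20 → roll 1 (new)  [load 20/28]
  15 → roll 2 (new)  [load 15/28]
  16 → roll 3 (new)  [load 16/28]
  4 → roll 1  [load 24/28]
  9 → roll 2  [load 24/28]
  6 → roll 3  [load 22/28]
  22 → roll 4 (new)  [load 22/28]
  4 → roll 1  [load 28/28]
  11 → roll 5 (new)  [load 11/28]
5 paper rolls opened.

5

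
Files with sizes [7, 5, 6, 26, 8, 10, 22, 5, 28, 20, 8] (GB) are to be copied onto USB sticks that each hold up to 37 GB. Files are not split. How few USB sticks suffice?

Total = 28 + 26 + 22 + 20 + 10 + 8 + 8 + 7 + 6 + 5 + 5 = 145 GB.
Lower bound: ⌈145/37⌉ = 4 USB sticks.
A packing using 4 USB sticks:
  USB stick 1: 28 + 8 = 36
  USB stick 2: 26 + 10 = 36
  USB stick 3: 22 + 8 + 7 = 37
  USB stick 4: 20 + 6 + 5 + 5 = 36
This matches the lower bound, so 4 is optimal.

4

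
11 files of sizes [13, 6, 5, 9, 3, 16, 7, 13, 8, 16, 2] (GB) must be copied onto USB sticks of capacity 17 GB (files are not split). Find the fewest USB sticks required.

7

Total = 16 + 16 + 13 + 13 + 9 + 8 + 7 + 6 + 5 + 3 + 2 = 98 GB.
Lower bound: ⌈98/17⌉ = 6 USB sticks.
A packing using 7 USB sticks:
  USB stick 1: 16 = 16
  USB stick 2: 16 = 16
  USB stick 3: 13 + 3 = 16
  USB stick 4: 13 + 2 = 15
  USB stick 5: 9 + 8 = 17
  USB stick 6: 7 + 6 = 13
  USB stick 7: 5 = 5
No arrangement into 6 USB sticks stays within capacity, so 7 is optimal.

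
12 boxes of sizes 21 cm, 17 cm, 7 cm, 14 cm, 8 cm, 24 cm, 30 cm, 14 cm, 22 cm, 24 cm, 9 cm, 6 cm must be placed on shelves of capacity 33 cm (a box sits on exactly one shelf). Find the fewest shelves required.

7

Total = 30 + 24 + 24 + 22 + 21 + 17 + 14 + 14 + 9 + 8 + 7 + 6 = 196 cm.
Lower bound: ⌈196/33⌉ = 6 shelves.
A packing using 7 shelves:
  shelf 1: 30 = 30
  shelf 2: 24 + 9 = 33
  shelf 3: 24 + 8 = 32
  shelf 4: 22 + 7 = 29
  shelf 5: 21 + 6 = 27
  shelf 6: 17 + 14 = 31
  shelf 7: 14 = 14
No arrangement into 6 shelves stays within capacity, so 7 is optimal.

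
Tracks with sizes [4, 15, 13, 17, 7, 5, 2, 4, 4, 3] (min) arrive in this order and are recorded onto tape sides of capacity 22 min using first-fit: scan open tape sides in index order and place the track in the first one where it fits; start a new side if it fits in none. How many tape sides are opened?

  4 → side 1 (new)  [load 4/22]
  15 → side 1  [load 19/22]
  13 → side 2 (new)  [load 13/22]
  17 → side 3 (new)  [load 17/22]
  7 → side 2  [load 20/22]
  5 → side 3  [load 22/22]
  2 → side 1  [load 21/22]
  4 → side 4 (new)  [load 4/22]
  4 → side 4  [load 8/22]
  3 → side 4  [load 11/22]
4 tape sides opened.

4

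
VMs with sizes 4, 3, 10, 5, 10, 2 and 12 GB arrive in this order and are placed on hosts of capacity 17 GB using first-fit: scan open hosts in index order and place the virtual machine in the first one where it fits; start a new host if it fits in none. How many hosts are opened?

  4 → host 1 (new)  [load 4/17]
  3 → host 1  [load 7/17]
  10 → host 1  [load 17/17]
  5 → host 2 (new)  [load 5/17]
  10 → host 2  [load 15/17]
  2 → host 2  [load 17/17]
  12 → host 3 (new)  [load 12/17]
3 hosts opened.

3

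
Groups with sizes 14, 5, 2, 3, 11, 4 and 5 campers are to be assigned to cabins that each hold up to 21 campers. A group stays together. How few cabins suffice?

Total = 14 + 11 + 5 + 5 + 4 + 3 + 2 = 44 campers.
Lower bound: ⌈44/21⌉ = 3 cabins.
A packing using 3 cabins:
  cabin 1: 14 + 5 + 2 = 21
  cabin 2: 11 + 5 + 4 = 20
  cabin 3: 3 = 3
This matches the lower bound, so 3 is optimal.

3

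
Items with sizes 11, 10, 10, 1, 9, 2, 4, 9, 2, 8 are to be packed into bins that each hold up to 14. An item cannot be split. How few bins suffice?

6

Total = 11 + 10 + 10 + 9 + 9 + 8 + 4 + 2 + 2 + 1 = 66.
Lower bound: ⌈66/14⌉ = 5 bins.
Also, 6 items each exceed 7, and no two of those can share a bin, so at least 6 bins are needed.
A packing using 6 bins:
  bin 1: 11 + 2 + 1 = 14
  bin 2: 10 + 4 = 14
  bin 3: 10 + 2 = 12
  bin 4: 9 = 9
  bin 5: 9 = 9
  bin 6: 8 = 8
This matches the lower bound, so 6 is optimal.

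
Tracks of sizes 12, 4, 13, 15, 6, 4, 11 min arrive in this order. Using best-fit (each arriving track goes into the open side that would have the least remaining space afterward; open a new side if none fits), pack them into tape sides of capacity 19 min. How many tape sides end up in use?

4

  12 → side 1 (new)  [load 12/19]
  4 → side 1  [load 16/19]
  13 → side 2 (new)  [load 13/19]
  15 → side 3 (new)  [load 15/19]
  6 → side 2  [load 19/19]
  4 → side 3  [load 19/19]
  11 → side 4 (new)  [load 11/19]
4 tape sides opened.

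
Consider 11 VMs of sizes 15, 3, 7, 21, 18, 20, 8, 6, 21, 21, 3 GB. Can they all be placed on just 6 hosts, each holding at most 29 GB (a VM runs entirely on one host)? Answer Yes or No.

A valid assignment using 6 hosts:
  host 1: 21 + 8 = 29
  host 2: 21 + 7 = 28
  host 3: 21 + 6 = 27
  host 4: 20 + 3 + 3 = 26
  host 5: 18 = 18
  host 6: 15 = 15
Every load is within 29 GB, so 6 hosts suffice.

Yes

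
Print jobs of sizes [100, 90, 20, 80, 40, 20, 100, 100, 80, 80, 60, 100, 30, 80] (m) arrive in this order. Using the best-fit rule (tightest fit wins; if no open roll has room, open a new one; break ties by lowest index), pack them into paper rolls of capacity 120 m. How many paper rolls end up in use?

  100 → roll 1 (new)  [load 100/120]
  90 → roll 2 (new)  [load 90/120]
  20 → roll 1  [load 120/120]
  80 → roll 3 (new)  [load 80/120]
  40 → roll 3  [load 120/120]
  20 → roll 2  [load 110/120]
  100 → roll 4 (new)  [load 100/120]
  100 → roll 5 (new)  [load 100/120]
  80 → roll 6 (new)  [load 80/120]
  80 → roll 7 (new)  [load 80/120]
  60 → roll 8 (new)  [load 60/120]
  100 → roll 9 (new)  [load 100/120]
  30 → roll 6  [load 110/120]
  80 → roll 10 (new)  [load 80/120]
10 paper rolls opened.

10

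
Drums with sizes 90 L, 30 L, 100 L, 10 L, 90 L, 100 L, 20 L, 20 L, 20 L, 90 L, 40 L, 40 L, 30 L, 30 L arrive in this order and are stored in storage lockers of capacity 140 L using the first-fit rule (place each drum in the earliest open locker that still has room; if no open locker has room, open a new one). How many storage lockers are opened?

6

  90 → locker 1 (new)  [load 90/140]
  30 → locker 1  [load 120/140]
  100 → locker 2 (new)  [load 100/140]
  10 → locker 1  [load 130/140]
  90 → locker 3 (new)  [load 90/140]
  100 → locker 4 (new)  [load 100/140]
  20 → locker 2  [load 120/140]
  20 → locker 2  [load 140/140]
  20 → locker 3  [load 110/140]
  90 → locker 5 (new)  [load 90/140]
  40 → locker 4  [load 140/140]
  40 → locker 5  [load 130/140]
  30 → locker 3  [load 140/140]
  30 → locker 6 (new)  [load 30/140]
6 storage lockers opened.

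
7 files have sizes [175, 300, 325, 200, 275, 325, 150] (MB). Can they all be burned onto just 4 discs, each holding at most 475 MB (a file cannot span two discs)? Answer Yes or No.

A valid assignment using 4 discs:
  disc 1: 325 + 150 = 475
  disc 2: 325 = 325
  disc 3: 300 + 175 = 475
  disc 4: 275 + 200 = 475
Every load is within 475 MB, so 4 discs suffice.

Yes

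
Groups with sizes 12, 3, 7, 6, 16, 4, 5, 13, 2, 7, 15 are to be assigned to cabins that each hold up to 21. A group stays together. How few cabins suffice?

5

Total = 16 + 15 + 13 + 12 + 7 + 7 + 6 + 5 + 4 + 3 + 2 = 90.
Lower bound: ⌈90/21⌉ = 5 cabins.
A packing using 5 cabins:
  cabin 1: 16 + 5 = 21
  cabin 2: 15 + 6 = 21
  cabin 3: 13 + 7 = 20
  cabin 4: 12 + 7 + 2 = 21
  cabin 5: 4 + 3 = 7
This matches the lower bound, so 5 is optimal.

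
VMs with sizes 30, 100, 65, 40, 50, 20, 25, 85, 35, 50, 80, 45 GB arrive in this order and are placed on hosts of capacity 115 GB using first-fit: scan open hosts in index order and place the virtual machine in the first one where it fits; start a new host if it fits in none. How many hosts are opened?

  30 → host 1 (new)  [load 30/115]
  100 → host 2 (new)  [load 100/115]
  65 → host 1  [load 95/115]
  40 → host 3 (new)  [load 40/115]
  50 → host 3  [load 90/115]
  20 → host 1  [load 115/115]
  25 → host 3  [load 115/115]
  85 → host 4 (new)  [load 85/115]
  35 → host 5 (new)  [load 35/115]
  50 → host 5  [load 85/115]
  80 → host 6 (new)  [load 80/115]
  45 → host 7 (new)  [load 45/115]
7 hosts opened.

7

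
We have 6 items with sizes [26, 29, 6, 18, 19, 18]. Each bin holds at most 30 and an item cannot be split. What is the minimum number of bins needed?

5

Total = 29 + 26 + 19 + 18 + 18 + 6 = 116.
Lower bound: ⌈116/30⌉ = 4 bins.
Also, 5 items each exceed 15, and no two of those can share a bin, so at least 5 bins are needed.
A packing using 5 bins:
  bin 1: 29 = 29
  bin 2: 26 = 26
  bin 3: 19 + 6 = 25
  bin 4: 18 = 18
  bin 5: 18 = 18
This matches the lower bound, so 5 is optimal.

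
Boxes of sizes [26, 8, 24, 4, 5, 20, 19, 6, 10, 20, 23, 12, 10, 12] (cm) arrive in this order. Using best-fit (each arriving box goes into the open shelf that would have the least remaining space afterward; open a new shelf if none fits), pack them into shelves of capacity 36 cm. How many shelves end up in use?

6

  26 → shelf 1 (new)  [load 26/36]
  8 → shelf 1  [load 34/36]
  24 → shelf 2 (new)  [load 24/36]
  4 → shelf 2  [load 28/36]
  5 → shelf 2  [load 33/36]
  20 → shelf 3 (new)  [load 20/36]
  19 → shelf 4 (new)  [load 19/36]
  6 → shelf 3  [load 26/36]
  10 → shelf 3  [load 36/36]
  20 → shelf 5 (new)  [load 20/36]
  23 → shelf 6 (new)  [load 23/36]
  12 → shelf 6  [load 35/36]
  10 → shelf 5  [load 30/36]
  12 → shelf 4  [load 31/36]
6 shelves opened.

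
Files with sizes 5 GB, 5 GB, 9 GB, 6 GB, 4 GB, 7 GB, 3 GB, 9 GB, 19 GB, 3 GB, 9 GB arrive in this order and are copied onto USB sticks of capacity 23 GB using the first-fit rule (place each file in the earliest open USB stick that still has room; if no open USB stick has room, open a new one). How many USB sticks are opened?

  5 → USB stick 1 (new)  [load 5/23]
  5 → USB stick 1  [load 10/23]
  9 → USB stick 1  [load 19/23]
  6 → USB stick 2 (new)  [load 6/23]
  4 → USB stick 1  [load 23/23]
  7 → USB stick 2  [load 13/23]
  3 → USB stick 2  [load 16/23]
  9 → USB stick 3 (new)  [load 9/23]
  19 → USB stick 4 (new)  [load 19/23]
  3 → USB stick 2  [load 19/23]
  9 → USB stick 3  [load 18/23]
4 USB sticks opened.

4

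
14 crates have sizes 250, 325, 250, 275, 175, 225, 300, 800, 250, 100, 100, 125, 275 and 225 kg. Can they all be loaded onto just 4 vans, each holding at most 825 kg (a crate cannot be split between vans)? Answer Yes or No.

Total = 3675 kg; ⌈3675/825⌉ = 5.
At least 5 vans are required, but only 4 are allowed.

No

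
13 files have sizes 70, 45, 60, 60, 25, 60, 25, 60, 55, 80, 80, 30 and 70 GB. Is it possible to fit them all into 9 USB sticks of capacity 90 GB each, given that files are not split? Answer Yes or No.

Total = 720 GB; ⌈720/90⌉ = 8.
9 files each exceed half the capacity and cannot share a USB stick, forcing at least 9 USB sticks.
The bound of 9 does not rule out 9, but exhaustive search shows no assignment into 9 USB sticks of capacity 90 GB exists — the minimum is 10.

No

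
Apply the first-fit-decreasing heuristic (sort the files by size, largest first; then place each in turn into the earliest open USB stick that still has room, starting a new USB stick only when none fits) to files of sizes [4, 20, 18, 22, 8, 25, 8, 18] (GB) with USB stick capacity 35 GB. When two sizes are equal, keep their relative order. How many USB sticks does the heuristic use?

Sorted descending: 25, 22, 20, 18, 18, 8, 8, 4.
  25 → USB stick 1 (new)  [load 25/35]
  22 → USB stick 2 (new)  [load 22/35]
  20 → USB stick 3 (new)  [load 20/35]
  18 → USB stick 4 (new)  [load 18/35]
  18 → USB stick 5 (new)  [load 18/35]
  8 → USB stick 1  [load 33/35]
  8 → USB stick 2  [load 30/35]
  4 → USB stick 2  [load 34/35]
5 USB sticks opened.

5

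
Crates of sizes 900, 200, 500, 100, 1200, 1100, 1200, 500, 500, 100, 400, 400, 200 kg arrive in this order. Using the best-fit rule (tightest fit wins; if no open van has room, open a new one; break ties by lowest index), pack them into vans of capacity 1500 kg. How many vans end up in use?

6

  900 → van 1 (new)  [load 900/1500]
  200 → van 1  [load 1100/1500]
  500 → van 2 (new)  [load 500/1500]
  100 → van 1  [load 1200/1500]
  1200 → van 3 (new)  [load 1200/1500]
  1100 → van 4 (new)  [load 1100/1500]
  1200 → van 5 (new)  [load 1200/1500]
  500 → van 2  [load 1000/1500]
  500 → van 2  [load 1500/1500]
  100 → van 1  [load 1300/1500]
  400 → van 4  [load 1500/1500]
  400 → van 6 (new)  [load 400/1500]
  200 → van 1  [load 1500/1500]
6 vans opened.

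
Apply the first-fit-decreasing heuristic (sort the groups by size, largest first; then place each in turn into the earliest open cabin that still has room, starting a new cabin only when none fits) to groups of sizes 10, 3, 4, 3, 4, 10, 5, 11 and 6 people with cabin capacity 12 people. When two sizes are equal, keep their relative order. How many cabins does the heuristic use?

6

Sorted descending: 11, 10, 10, 6, 5, 4, 4, 3, 3.
  11 → cabin 1 (new)  [load 11/12]
  10 → cabin 2 (new)  [load 10/12]
  10 → cabin 3 (new)  [load 10/12]
  6 → cabin 4 (new)  [load 6/12]
  5 → cabin 4  [load 11/12]
  4 → cabin 5 (new)  [load 4/12]
  4 → cabin 5  [load 8/12]
  3 → cabin 5  [load 11/12]
  3 → cabin 6 (new)  [load 3/12]
6 cabins opened.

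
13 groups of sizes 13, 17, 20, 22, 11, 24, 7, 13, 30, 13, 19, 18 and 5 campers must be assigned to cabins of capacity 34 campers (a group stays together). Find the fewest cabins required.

7

Total = 30 + 24 + 22 + 20 + 19 + 18 + 17 + 13 + 13 + 13 + 11 + 7 + 5 = 212 campers.
Lower bound: ⌈212/34⌉ = 7 cabins.
A packing using 7 cabins:
  cabin 1: 30 = 30
  cabin 2: 24 + 7 = 31
  cabin 3: 22 + 11 = 33
  cabin 4: 20 + 13 = 33
  cabin 5: 19 + 13 = 32
  cabin 6: 18 + 13 = 31
  cabin 7: 17 + 5 = 22
This matches the lower bound, so 7 is optimal.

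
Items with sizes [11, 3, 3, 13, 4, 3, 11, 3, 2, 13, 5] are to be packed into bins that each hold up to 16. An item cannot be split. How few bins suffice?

Total = 13 + 13 + 11 + 11 + 5 + 4 + 3 + 3 + 3 + 3 + 2 = 71.
Lower bound: ⌈71/16⌉ = 5 bins.
A packing using 5 bins:
  bin 1: 13 + 3 = 16
  bin 2: 13 + 3 = 16
  bin 3: 11 + 5 = 16
  bin 4: 11 + 4 = 15
  bin 5: 3 + 3 + 2 = 8
This matches the lower bound, so 5 is optimal.

5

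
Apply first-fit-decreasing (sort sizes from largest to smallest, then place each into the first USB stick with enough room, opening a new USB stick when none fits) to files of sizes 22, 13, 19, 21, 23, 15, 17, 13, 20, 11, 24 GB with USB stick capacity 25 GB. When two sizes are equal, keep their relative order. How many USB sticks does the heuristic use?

Sorted descending: 24, 23, 22, 21, 20, 19, 17, 15, 13, 13, 11.
  24 → USB stick 1 (new)  [load 24/25]
  23 → USB stick 2 (new)  [load 23/25]
  22 → USB stick 3 (new)  [load 22/25]
  21 → USB stick 4 (new)  [load 21/25]
  20 → USB stick 5 (new)  [load 20/25]
  19 → USB stick 6 (new)  [load 19/25]
  17 → USB stick 7 (new)  [load 17/25]
  15 → USB stick 8 (new)  [load 15/25]
  13 → USB stick 9 (new)  [load 13/25]
  13 → USB stick 10 (new)  [load 13/25]
  11 → USB stick 9  [load 24/25]
10 USB sticks opened.

10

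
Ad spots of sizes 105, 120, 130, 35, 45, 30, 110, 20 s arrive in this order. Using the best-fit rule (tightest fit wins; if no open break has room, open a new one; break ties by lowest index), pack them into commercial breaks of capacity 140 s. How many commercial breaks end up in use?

5

  105 → break 1 (new)  [load 105/140]
  120 → break 2 (new)  [load 120/140]
  130 → break 3 (new)  [load 130/140]
  35 → break 1  [load 140/140]
  45 → break 4 (new)  [load 45/140]
  30 → break 4  [load 75/140]
  110 → break 5 (new)  [load 110/140]
  20 → break 2  [load 140/140]
5 commercial breaks opened.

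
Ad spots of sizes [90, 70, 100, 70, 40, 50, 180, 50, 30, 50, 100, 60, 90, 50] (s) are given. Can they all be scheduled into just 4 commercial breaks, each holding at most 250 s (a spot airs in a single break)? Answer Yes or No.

Total = 1030 s; ⌈1030/250⌉ = 5.
At least 5 commercial breaks are required, but only 4 are allowed.

No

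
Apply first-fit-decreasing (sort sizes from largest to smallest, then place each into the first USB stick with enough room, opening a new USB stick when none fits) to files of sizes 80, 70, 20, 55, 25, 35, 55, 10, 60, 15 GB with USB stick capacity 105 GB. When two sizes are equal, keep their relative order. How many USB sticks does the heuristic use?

Sorted descending: 80, 70, 60, 55, 55, 35, 25, 20, 15, 10.
  80 → USB stick 1 (new)  [load 80/105]
  70 → USB stick 2 (new)  [load 70/105]
  60 → USB stick 3 (new)  [load 60/105]
  55 → USB stick 4 (new)  [load 55/105]
  55 → USB stick 5 (new)  [load 55/105]
  35 → USB stick 2  [load 105/105]
  25 → USB stick 1  [load 105/105]
  20 → USB stick 3  [load 80/105]
  15 → USB stick 3  [load 95/105]
  10 → USB stick 3  [load 105/105]
5 USB sticks opened.

5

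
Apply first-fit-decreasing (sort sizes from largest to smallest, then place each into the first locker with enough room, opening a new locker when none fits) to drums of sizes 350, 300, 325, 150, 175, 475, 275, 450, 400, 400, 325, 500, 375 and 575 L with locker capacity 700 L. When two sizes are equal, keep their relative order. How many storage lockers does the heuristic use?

Sorted descending: 575, 500, 475, 450, 400, 400, 375, 350, 325, 325, 300, 275, 175, 150.
  575 → locker 1 (new)  [load 575/700]
  500 → locker 2 (new)  [load 500/700]
  475 → locker 3 (new)  [load 475/700]
  450 → locker 4 (new)  [load 450/700]
  400 → locker 5 (new)  [load 400/700]
  400 → locker 6 (new)  [load 400/700]
  375 → locker 7 (new)  [load 375/700]
  350 → locker 8 (new)  [load 350/700]
  325 → locker 7  [load 700/700]
  325 → locker 8  [load 675/700]
  300 → locker 5  [load 700/700]
  275 → locker 6  [load 675/700]
  175 → locker 2  [load 675/700]
  150 → locker 3  [load 625/700]
8 storage lockers opened.

8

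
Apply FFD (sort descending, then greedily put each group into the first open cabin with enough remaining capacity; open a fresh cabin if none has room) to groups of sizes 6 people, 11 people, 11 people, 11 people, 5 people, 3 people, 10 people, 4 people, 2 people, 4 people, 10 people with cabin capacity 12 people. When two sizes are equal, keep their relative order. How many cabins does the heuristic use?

7

Sorted descending: 11, 11, 11, 10, 10, 6, 5, 4, 4, 3, 2.
  11 → cabin 1 (new)  [load 11/12]
  11 → cabin 2 (new)  [load 11/12]
  11 → cabin 3 (new)  [load 11/12]
  10 → cabin 4 (new)  [load 10/12]
  10 → cabin 5 (new)  [load 10/12]
  6 → cabin 6 (new)  [load 6/12]
  5 → cabin 6  [load 11/12]
  4 → cabin 7 (new)  [load 4/12]
  4 → cabin 7  [load 8/12]
  3 → cabin 7  [load 11/12]
  2 → cabin 4  [load 12/12]
7 cabins opened.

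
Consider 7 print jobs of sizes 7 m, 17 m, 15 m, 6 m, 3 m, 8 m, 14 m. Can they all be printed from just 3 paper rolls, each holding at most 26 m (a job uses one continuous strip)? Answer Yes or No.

Yes

A valid assignment using 3 paper rolls:
  roll 1: 17 + 8 = 25
  roll 2: 15 + 7 + 3 = 25
  roll 3: 14 + 6 = 20
Every load is within 26 m, so 3 paper rolls suffice.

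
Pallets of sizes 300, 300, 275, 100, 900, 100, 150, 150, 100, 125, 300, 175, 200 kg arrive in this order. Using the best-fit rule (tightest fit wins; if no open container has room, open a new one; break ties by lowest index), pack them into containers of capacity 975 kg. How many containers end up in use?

  300 → container 1 (new)  [load 300/975]
  300 → container 1  [load 600/975]
  275 → container 1  [load 875/975]
  100 → container 1  [load 975/975]
  900 → container 2 (new)  [load 900/975]
  100 → container 3 (new)  [load 100/975]
  150 → container 3  [load 250/975]
  150 → container 3  [load 400/975]
  100 → container 3  [load 500/975]
  125 → container 3  [load 625/975]
  300 → container 3  [load 925/975]
  175 → container 4 (new)  [load 175/975]
  200 → container 4  [load 375/975]
4 containers opened.

4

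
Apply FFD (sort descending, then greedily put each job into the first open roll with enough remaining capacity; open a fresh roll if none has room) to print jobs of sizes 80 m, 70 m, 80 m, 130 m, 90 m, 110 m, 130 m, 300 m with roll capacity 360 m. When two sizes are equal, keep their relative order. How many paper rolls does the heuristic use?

Sorted descending: 300, 130, 130, 110, 90, 80, 80, 70.
  300 → roll 1 (new)  [load 300/360]
  130 → roll 2 (new)  [load 130/360]
  130 → roll 2  [load 260/360]
  110 → roll 3 (new)  [load 110/360]
  90 → roll 2  [load 350/360]
  80 → roll 3  [load 190/360]
  80 → roll 3  [load 270/360]
  70 → roll 3  [load 340/360]
3 paper rolls opened.

3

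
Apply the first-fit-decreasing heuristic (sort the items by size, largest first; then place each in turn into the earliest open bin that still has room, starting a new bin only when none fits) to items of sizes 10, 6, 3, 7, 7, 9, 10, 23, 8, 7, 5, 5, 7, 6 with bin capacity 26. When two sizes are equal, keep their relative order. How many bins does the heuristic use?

5

Sorted descending: 23, 10, 10, 9, 8, 7, 7, 7, 7, 6, 6, 5, 5, 3.
  23 → bin 1 (new)  [load 23/26]
  10 → bin 2 (new)  [load 10/26]
  10 → bin 2  [load 20/26]
  9 → bin 3 (new)  [load 9/26]
  8 → bin 3  [load 17/26]
  7 → bin 3  [load 24/26]
  7 → bin 4 (new)  [load 7/26]
  7 → bin 4  [load 14/26]
  7 → bin 4  [load 21/26]
  6 → bin 2  [load 26/26]
  6 → bin 5 (new)  [load 6/26]
  5 → bin 4  [load 26/26]
  5 → bin 5  [load 11/26]
  3 → bin 1  [load 26/26]
5 bins opened.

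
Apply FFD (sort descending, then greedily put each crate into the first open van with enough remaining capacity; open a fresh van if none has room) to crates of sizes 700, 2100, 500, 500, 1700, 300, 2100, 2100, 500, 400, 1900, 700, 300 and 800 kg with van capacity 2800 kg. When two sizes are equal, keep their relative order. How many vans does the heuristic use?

6

Sorted descending: 2100, 2100, 2100, 1900, 1700, 800, 700, 700, 500, 500, 500, 400, 300, 300.
  2100 → van 1 (new)  [load 2100/2800]
  2100 → van 2 (new)  [load 2100/2800]
  2100 → van 3 (new)  [load 2100/2800]
  1900 → van 4 (new)  [load 1900/2800]
  1700 → van 5 (new)  [load 1700/2800]
  800 → van 4  [load 2700/2800]
  700 → van 1  [load 2800/2800]
  700 → van 2  [load 2800/2800]
  500 → van 3  [load 2600/2800]
  500 → van 5  [load 2200/2800]
  500 → van 5  [load 2700/2800]
  400 → van 6 (new)  [load 400/2800]
  300 → van 6  [load 700/2800]
  300 → van 6  [load 1000/2800]
6 vans opened.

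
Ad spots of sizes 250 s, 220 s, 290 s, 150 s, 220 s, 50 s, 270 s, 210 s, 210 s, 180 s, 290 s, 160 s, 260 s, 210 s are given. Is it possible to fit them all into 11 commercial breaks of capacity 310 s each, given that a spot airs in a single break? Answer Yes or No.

No

Total = 2970 s; ⌈2970/310⌉ = 10.
12 ad spots each exceed half the capacity and cannot share a break, forcing at least 12 commercial breaks.
At least 12 commercial breaks are required, but only 11 are allowed.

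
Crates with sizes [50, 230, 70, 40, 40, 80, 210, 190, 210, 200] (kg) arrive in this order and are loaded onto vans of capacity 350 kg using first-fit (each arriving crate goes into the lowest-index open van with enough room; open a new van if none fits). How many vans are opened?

5

  50 → van 1 (new)  [load 50/350]
  230 → van 1  [load 280/350]
  70 → van 1  [load 350/350]
  40 → van 2 (new)  [load 40/350]
  40 → van 2  [load 80/350]
  80 → van 2  [load 160/350]
  210 → van 3 (new)  [load 210/350]
  190 → van 2  [load 350/350]
  210 → van 4 (new)  [load 210/350]
  200 → van 5 (new)  [load 200/350]
5 vans opened.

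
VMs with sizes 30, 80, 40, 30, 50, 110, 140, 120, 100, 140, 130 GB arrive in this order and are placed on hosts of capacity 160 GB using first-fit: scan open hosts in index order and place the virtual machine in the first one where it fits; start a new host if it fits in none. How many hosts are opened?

8

  30 → host 1 (new)  [load 30/160]
  80 → host 1  [load 110/160]
  40 → host 1  [load 150/160]
  30 → host 2 (new)  [load 30/160]
  50 → host 2  [load 80/160]
  110 → host 3 (new)  [load 110/160]
  140 → host 4 (new)  [load 140/160]
  120 → host 5 (new)  [load 120/160]
  100 → host 6 (new)  [load 100/160]
  140 → host 7 (new)  [load 140/160]
  130 → host 8 (new)  [load 130/160]
8 hosts opened.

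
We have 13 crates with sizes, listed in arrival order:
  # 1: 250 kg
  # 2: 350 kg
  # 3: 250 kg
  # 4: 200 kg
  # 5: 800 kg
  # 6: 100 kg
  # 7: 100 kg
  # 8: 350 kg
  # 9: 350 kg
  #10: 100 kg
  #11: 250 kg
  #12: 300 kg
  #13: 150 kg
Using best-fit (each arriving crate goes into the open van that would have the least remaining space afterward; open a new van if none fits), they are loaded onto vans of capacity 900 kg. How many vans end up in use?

4

  250 → van 1 (new)  [load 250/900]
  350 → van 1  [load 600/900]
  250 → van 1  [load 850/900]
  200 → van 2 (new)  [load 200/900]
  800 → van 3 (new)  [load 800/900]
  100 → van 3  [load 900/900]
  100 → van 2  [load 300/900]
  350 → van 2  [load 650/900]
  350 → van 4 (new)  [load 350/900]
  100 → van 2  [load 750/900]
  250 → van 4  [load 600/900]
  300 → van 4  [load 900/900]
  150 → van 2  [load 900/900]
4 vans opened.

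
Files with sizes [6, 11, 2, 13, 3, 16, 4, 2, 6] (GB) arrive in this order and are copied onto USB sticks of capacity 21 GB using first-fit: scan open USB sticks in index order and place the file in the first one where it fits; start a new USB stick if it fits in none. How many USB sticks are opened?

  6 → USB stick 1 (new)  [load 6/21]
  11 → USB stick 1  [load 17/21]
  2 → USB stick 1  [load 19/21]
  13 → USB stick 2 (new)  [load 13/21]
  3 → USB stick 2  [load 16/21]
  16 → USB stick 3 (new)  [load 16/21]
  4 → USB stick 2  [load 20/21]
  2 → USB stick 1  [load 21/21]
  6 → USB stick 4 (new)  [load 6/21]
4 USB sticks opened.

4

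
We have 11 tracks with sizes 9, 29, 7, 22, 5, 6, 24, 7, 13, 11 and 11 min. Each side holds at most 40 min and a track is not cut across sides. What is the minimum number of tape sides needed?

Total = 29 + 24 + 22 + 13 + 11 + 11 + 9 + 7 + 7 + 6 + 5 = 144 min.
Lower bound: ⌈144/40⌉ = 4 tape sides.
A packing using 4 tape sides:
  side 1: 29 + 11 = 40
  side 2: 24 + 13 = 37
  side 3: 22 + 11 + 7 = 40
  side 4: 9 + 7 + 6 + 5 = 27
This matches the lower bound, so 4 is optimal.

4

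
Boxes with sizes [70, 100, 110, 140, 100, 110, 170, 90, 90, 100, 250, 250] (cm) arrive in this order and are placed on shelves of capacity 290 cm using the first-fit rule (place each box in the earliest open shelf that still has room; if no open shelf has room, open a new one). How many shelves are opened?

  70 → shelf 1 (new)  [load 70/290]
  100 → shelf 1  [load 170/290]
  110 → shelf 1  [load 280/290]
  140 → shelf 2 (new)  [load 140/290]
  100 → shelf 2  [load 240/290]
  110 → shelf 3 (new)  [load 110/290]
  170 → shelf 3  [load 280/290]
  90 → shelf 4 (new)  [load 90/290]
  90 → shelf 4  [load 180/290]
  100 → shelf 4  [load 280/290]
  250 → shelf 5 (new)  [load 250/290]
  250 → shelf 6 (new)  [load 250/290]
6 shelves opened.

6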